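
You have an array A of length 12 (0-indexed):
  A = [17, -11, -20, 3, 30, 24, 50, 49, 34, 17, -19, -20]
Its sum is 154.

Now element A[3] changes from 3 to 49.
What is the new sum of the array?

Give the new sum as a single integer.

Old value at index 3: 3
New value at index 3: 49
Delta = 49 - 3 = 46
New sum = old_sum + delta = 154 + (46) = 200

Answer: 200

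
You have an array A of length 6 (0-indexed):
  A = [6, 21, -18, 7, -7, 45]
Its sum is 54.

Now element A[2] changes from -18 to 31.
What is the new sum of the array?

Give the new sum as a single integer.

Answer: 103

Derivation:
Old value at index 2: -18
New value at index 2: 31
Delta = 31 - -18 = 49
New sum = old_sum + delta = 54 + (49) = 103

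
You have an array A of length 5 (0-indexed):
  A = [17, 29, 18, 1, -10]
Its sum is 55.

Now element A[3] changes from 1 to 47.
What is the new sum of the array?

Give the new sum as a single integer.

Old value at index 3: 1
New value at index 3: 47
Delta = 47 - 1 = 46
New sum = old_sum + delta = 55 + (46) = 101

Answer: 101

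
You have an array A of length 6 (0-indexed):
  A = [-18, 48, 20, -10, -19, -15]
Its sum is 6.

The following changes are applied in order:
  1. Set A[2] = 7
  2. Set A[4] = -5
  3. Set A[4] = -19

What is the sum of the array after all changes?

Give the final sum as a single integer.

Initial sum: 6
Change 1: A[2] 20 -> 7, delta = -13, sum = -7
Change 2: A[4] -19 -> -5, delta = 14, sum = 7
Change 3: A[4] -5 -> -19, delta = -14, sum = -7

Answer: -7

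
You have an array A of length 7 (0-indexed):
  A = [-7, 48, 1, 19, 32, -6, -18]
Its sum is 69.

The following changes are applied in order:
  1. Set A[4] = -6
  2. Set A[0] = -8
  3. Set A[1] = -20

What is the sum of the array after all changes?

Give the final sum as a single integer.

Answer: -38

Derivation:
Initial sum: 69
Change 1: A[4] 32 -> -6, delta = -38, sum = 31
Change 2: A[0] -7 -> -8, delta = -1, sum = 30
Change 3: A[1] 48 -> -20, delta = -68, sum = -38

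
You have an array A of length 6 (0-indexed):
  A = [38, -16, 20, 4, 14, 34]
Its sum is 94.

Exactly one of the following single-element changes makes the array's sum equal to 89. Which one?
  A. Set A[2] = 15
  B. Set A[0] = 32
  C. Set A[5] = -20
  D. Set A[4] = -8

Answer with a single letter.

Answer: A

Derivation:
Option A: A[2] 20->15, delta=-5, new_sum=94+(-5)=89 <-- matches target
Option B: A[0] 38->32, delta=-6, new_sum=94+(-6)=88
Option C: A[5] 34->-20, delta=-54, new_sum=94+(-54)=40
Option D: A[4] 14->-8, delta=-22, new_sum=94+(-22)=72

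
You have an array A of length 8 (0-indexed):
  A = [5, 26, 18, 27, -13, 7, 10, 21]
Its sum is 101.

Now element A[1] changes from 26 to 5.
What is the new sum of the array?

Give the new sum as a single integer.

Answer: 80

Derivation:
Old value at index 1: 26
New value at index 1: 5
Delta = 5 - 26 = -21
New sum = old_sum + delta = 101 + (-21) = 80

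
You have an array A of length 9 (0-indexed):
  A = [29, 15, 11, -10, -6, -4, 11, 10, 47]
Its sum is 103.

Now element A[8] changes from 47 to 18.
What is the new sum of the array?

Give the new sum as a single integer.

Answer: 74

Derivation:
Old value at index 8: 47
New value at index 8: 18
Delta = 18 - 47 = -29
New sum = old_sum + delta = 103 + (-29) = 74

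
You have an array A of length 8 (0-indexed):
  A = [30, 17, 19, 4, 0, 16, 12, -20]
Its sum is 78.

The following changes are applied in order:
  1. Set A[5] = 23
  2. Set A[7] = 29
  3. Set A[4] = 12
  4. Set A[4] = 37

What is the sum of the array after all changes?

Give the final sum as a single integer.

Answer: 171

Derivation:
Initial sum: 78
Change 1: A[5] 16 -> 23, delta = 7, sum = 85
Change 2: A[7] -20 -> 29, delta = 49, sum = 134
Change 3: A[4] 0 -> 12, delta = 12, sum = 146
Change 4: A[4] 12 -> 37, delta = 25, sum = 171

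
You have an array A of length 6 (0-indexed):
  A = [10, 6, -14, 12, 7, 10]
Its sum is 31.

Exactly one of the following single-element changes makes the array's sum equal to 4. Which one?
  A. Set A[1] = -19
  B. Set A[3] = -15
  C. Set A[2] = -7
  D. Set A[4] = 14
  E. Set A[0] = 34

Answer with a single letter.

Option A: A[1] 6->-19, delta=-25, new_sum=31+(-25)=6
Option B: A[3] 12->-15, delta=-27, new_sum=31+(-27)=4 <-- matches target
Option C: A[2] -14->-7, delta=7, new_sum=31+(7)=38
Option D: A[4] 7->14, delta=7, new_sum=31+(7)=38
Option E: A[0] 10->34, delta=24, new_sum=31+(24)=55

Answer: B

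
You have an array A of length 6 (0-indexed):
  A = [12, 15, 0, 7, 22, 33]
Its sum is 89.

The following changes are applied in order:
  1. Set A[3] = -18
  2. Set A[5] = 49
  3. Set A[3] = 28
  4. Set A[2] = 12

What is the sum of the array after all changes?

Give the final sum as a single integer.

Answer: 138

Derivation:
Initial sum: 89
Change 1: A[3] 7 -> -18, delta = -25, sum = 64
Change 2: A[5] 33 -> 49, delta = 16, sum = 80
Change 3: A[3] -18 -> 28, delta = 46, sum = 126
Change 4: A[2] 0 -> 12, delta = 12, sum = 138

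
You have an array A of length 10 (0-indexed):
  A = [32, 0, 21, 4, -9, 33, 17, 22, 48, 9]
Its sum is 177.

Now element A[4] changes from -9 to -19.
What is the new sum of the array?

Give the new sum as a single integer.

Answer: 167

Derivation:
Old value at index 4: -9
New value at index 4: -19
Delta = -19 - -9 = -10
New sum = old_sum + delta = 177 + (-10) = 167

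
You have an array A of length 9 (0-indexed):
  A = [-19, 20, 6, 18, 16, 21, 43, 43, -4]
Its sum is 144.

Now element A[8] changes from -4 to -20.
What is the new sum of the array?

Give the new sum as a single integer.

Answer: 128

Derivation:
Old value at index 8: -4
New value at index 8: -20
Delta = -20 - -4 = -16
New sum = old_sum + delta = 144 + (-16) = 128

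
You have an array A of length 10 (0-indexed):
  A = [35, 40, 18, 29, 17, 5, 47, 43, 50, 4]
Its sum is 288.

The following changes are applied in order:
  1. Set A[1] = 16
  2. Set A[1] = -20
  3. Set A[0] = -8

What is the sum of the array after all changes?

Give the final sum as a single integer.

Initial sum: 288
Change 1: A[1] 40 -> 16, delta = -24, sum = 264
Change 2: A[1] 16 -> -20, delta = -36, sum = 228
Change 3: A[0] 35 -> -8, delta = -43, sum = 185

Answer: 185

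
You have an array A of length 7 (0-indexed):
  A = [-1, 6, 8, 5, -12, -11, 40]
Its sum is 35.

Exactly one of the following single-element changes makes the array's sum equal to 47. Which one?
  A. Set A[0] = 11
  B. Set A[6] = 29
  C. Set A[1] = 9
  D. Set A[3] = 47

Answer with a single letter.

Answer: A

Derivation:
Option A: A[0] -1->11, delta=12, new_sum=35+(12)=47 <-- matches target
Option B: A[6] 40->29, delta=-11, new_sum=35+(-11)=24
Option C: A[1] 6->9, delta=3, new_sum=35+(3)=38
Option D: A[3] 5->47, delta=42, new_sum=35+(42)=77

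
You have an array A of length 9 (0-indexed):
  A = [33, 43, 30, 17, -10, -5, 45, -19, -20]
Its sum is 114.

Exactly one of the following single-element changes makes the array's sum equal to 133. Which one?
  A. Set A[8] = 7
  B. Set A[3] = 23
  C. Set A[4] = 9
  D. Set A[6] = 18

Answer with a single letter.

Option A: A[8] -20->7, delta=27, new_sum=114+(27)=141
Option B: A[3] 17->23, delta=6, new_sum=114+(6)=120
Option C: A[4] -10->9, delta=19, new_sum=114+(19)=133 <-- matches target
Option D: A[6] 45->18, delta=-27, new_sum=114+(-27)=87

Answer: C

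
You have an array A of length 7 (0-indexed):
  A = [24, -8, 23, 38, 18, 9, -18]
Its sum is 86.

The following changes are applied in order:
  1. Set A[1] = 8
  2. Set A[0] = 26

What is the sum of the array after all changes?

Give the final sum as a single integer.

Initial sum: 86
Change 1: A[1] -8 -> 8, delta = 16, sum = 102
Change 2: A[0] 24 -> 26, delta = 2, sum = 104

Answer: 104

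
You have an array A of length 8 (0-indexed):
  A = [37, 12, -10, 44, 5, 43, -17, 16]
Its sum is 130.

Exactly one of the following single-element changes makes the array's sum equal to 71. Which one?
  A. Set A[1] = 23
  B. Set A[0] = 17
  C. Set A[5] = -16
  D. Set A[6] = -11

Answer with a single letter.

Answer: C

Derivation:
Option A: A[1] 12->23, delta=11, new_sum=130+(11)=141
Option B: A[0] 37->17, delta=-20, new_sum=130+(-20)=110
Option C: A[5] 43->-16, delta=-59, new_sum=130+(-59)=71 <-- matches target
Option D: A[6] -17->-11, delta=6, new_sum=130+(6)=136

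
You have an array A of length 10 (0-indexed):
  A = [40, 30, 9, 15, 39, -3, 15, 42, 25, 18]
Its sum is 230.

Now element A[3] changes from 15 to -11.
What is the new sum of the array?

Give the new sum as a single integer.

Answer: 204

Derivation:
Old value at index 3: 15
New value at index 3: -11
Delta = -11 - 15 = -26
New sum = old_sum + delta = 230 + (-26) = 204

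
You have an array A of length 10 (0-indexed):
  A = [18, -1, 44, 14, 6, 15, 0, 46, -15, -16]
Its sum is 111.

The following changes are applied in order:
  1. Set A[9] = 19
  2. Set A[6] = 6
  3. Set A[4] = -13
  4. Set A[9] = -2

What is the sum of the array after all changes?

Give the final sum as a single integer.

Answer: 112

Derivation:
Initial sum: 111
Change 1: A[9] -16 -> 19, delta = 35, sum = 146
Change 2: A[6] 0 -> 6, delta = 6, sum = 152
Change 3: A[4] 6 -> -13, delta = -19, sum = 133
Change 4: A[9] 19 -> -2, delta = -21, sum = 112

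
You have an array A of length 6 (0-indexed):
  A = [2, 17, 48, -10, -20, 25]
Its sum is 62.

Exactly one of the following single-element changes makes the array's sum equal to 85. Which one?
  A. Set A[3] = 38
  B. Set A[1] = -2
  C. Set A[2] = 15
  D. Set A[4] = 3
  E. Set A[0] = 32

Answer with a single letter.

Option A: A[3] -10->38, delta=48, new_sum=62+(48)=110
Option B: A[1] 17->-2, delta=-19, new_sum=62+(-19)=43
Option C: A[2] 48->15, delta=-33, new_sum=62+(-33)=29
Option D: A[4] -20->3, delta=23, new_sum=62+(23)=85 <-- matches target
Option E: A[0] 2->32, delta=30, new_sum=62+(30)=92

Answer: D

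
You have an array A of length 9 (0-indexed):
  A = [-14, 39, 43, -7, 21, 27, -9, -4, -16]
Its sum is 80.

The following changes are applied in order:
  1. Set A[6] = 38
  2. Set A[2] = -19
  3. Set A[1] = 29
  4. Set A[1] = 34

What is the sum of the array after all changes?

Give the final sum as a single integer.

Initial sum: 80
Change 1: A[6] -9 -> 38, delta = 47, sum = 127
Change 2: A[2] 43 -> -19, delta = -62, sum = 65
Change 3: A[1] 39 -> 29, delta = -10, sum = 55
Change 4: A[1] 29 -> 34, delta = 5, sum = 60

Answer: 60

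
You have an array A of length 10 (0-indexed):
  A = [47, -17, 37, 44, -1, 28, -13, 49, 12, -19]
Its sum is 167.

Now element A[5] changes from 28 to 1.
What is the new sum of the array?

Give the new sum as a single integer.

Old value at index 5: 28
New value at index 5: 1
Delta = 1 - 28 = -27
New sum = old_sum + delta = 167 + (-27) = 140

Answer: 140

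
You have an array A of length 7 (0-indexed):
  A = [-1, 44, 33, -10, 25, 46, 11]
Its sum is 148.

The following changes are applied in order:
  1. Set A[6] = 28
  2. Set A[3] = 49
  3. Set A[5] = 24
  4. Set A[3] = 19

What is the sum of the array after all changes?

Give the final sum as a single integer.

Answer: 172

Derivation:
Initial sum: 148
Change 1: A[6] 11 -> 28, delta = 17, sum = 165
Change 2: A[3] -10 -> 49, delta = 59, sum = 224
Change 3: A[5] 46 -> 24, delta = -22, sum = 202
Change 4: A[3] 49 -> 19, delta = -30, sum = 172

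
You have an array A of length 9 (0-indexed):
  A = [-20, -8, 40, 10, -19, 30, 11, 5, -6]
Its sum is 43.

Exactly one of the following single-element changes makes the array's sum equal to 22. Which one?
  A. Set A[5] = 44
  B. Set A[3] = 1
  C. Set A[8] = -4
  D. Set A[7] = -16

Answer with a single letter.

Answer: D

Derivation:
Option A: A[5] 30->44, delta=14, new_sum=43+(14)=57
Option B: A[3] 10->1, delta=-9, new_sum=43+(-9)=34
Option C: A[8] -6->-4, delta=2, new_sum=43+(2)=45
Option D: A[7] 5->-16, delta=-21, new_sum=43+(-21)=22 <-- matches target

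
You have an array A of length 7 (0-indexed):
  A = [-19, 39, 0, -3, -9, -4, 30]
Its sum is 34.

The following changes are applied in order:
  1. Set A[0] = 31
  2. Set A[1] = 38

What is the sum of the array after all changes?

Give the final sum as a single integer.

Initial sum: 34
Change 1: A[0] -19 -> 31, delta = 50, sum = 84
Change 2: A[1] 39 -> 38, delta = -1, sum = 83

Answer: 83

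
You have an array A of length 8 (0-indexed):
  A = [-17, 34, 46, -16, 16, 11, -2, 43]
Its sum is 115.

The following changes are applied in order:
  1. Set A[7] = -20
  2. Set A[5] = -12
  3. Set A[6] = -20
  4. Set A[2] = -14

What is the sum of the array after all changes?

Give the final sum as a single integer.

Answer: -49

Derivation:
Initial sum: 115
Change 1: A[7] 43 -> -20, delta = -63, sum = 52
Change 2: A[5] 11 -> -12, delta = -23, sum = 29
Change 3: A[6] -2 -> -20, delta = -18, sum = 11
Change 4: A[2] 46 -> -14, delta = -60, sum = -49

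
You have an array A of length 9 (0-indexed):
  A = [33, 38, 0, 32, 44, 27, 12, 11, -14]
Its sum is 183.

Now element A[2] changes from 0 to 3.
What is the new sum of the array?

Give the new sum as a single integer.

Old value at index 2: 0
New value at index 2: 3
Delta = 3 - 0 = 3
New sum = old_sum + delta = 183 + (3) = 186

Answer: 186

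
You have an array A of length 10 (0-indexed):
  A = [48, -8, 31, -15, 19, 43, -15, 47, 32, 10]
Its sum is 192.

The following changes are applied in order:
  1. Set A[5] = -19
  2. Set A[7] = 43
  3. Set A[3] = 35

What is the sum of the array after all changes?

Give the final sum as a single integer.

Answer: 176

Derivation:
Initial sum: 192
Change 1: A[5] 43 -> -19, delta = -62, sum = 130
Change 2: A[7] 47 -> 43, delta = -4, sum = 126
Change 3: A[3] -15 -> 35, delta = 50, sum = 176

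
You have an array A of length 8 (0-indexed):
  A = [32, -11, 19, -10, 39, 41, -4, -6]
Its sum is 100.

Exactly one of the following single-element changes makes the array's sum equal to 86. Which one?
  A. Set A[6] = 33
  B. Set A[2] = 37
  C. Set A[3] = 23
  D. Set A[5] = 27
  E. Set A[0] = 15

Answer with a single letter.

Answer: D

Derivation:
Option A: A[6] -4->33, delta=37, new_sum=100+(37)=137
Option B: A[2] 19->37, delta=18, new_sum=100+(18)=118
Option C: A[3] -10->23, delta=33, new_sum=100+(33)=133
Option D: A[5] 41->27, delta=-14, new_sum=100+(-14)=86 <-- matches target
Option E: A[0] 32->15, delta=-17, new_sum=100+(-17)=83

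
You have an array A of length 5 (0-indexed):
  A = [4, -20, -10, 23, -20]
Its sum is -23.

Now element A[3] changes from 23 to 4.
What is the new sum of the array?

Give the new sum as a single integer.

Answer: -42

Derivation:
Old value at index 3: 23
New value at index 3: 4
Delta = 4 - 23 = -19
New sum = old_sum + delta = -23 + (-19) = -42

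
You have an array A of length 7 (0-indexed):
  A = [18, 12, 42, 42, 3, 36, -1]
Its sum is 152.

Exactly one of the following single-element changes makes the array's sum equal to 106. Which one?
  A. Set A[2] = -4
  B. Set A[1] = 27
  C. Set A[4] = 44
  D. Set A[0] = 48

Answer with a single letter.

Option A: A[2] 42->-4, delta=-46, new_sum=152+(-46)=106 <-- matches target
Option B: A[1] 12->27, delta=15, new_sum=152+(15)=167
Option C: A[4] 3->44, delta=41, new_sum=152+(41)=193
Option D: A[0] 18->48, delta=30, new_sum=152+(30)=182

Answer: A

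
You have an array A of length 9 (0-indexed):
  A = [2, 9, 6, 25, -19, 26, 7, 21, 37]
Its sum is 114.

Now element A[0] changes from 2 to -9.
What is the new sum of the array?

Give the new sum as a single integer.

Old value at index 0: 2
New value at index 0: -9
Delta = -9 - 2 = -11
New sum = old_sum + delta = 114 + (-11) = 103

Answer: 103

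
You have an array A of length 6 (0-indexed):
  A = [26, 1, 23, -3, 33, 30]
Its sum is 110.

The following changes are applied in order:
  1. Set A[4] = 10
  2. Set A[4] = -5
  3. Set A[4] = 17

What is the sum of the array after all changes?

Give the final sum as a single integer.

Answer: 94

Derivation:
Initial sum: 110
Change 1: A[4] 33 -> 10, delta = -23, sum = 87
Change 2: A[4] 10 -> -5, delta = -15, sum = 72
Change 3: A[4] -5 -> 17, delta = 22, sum = 94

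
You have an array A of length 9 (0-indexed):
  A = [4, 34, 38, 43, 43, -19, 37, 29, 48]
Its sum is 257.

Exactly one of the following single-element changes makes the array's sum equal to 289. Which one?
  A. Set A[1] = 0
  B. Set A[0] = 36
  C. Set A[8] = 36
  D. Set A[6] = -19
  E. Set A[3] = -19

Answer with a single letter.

Option A: A[1] 34->0, delta=-34, new_sum=257+(-34)=223
Option B: A[0] 4->36, delta=32, new_sum=257+(32)=289 <-- matches target
Option C: A[8] 48->36, delta=-12, new_sum=257+(-12)=245
Option D: A[6] 37->-19, delta=-56, new_sum=257+(-56)=201
Option E: A[3] 43->-19, delta=-62, new_sum=257+(-62)=195

Answer: B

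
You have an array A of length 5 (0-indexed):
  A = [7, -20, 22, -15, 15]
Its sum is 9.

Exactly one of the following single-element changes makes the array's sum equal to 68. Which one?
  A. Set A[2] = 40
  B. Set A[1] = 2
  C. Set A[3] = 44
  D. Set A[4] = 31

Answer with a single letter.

Answer: C

Derivation:
Option A: A[2] 22->40, delta=18, new_sum=9+(18)=27
Option B: A[1] -20->2, delta=22, new_sum=9+(22)=31
Option C: A[3] -15->44, delta=59, new_sum=9+(59)=68 <-- matches target
Option D: A[4] 15->31, delta=16, new_sum=9+(16)=25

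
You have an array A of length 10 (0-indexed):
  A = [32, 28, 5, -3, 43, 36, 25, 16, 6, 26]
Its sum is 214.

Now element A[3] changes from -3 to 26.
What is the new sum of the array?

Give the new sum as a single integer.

Old value at index 3: -3
New value at index 3: 26
Delta = 26 - -3 = 29
New sum = old_sum + delta = 214 + (29) = 243

Answer: 243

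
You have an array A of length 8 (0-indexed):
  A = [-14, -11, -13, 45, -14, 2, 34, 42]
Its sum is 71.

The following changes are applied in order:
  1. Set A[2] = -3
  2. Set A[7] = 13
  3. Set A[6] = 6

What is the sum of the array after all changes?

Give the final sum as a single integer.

Answer: 24

Derivation:
Initial sum: 71
Change 1: A[2] -13 -> -3, delta = 10, sum = 81
Change 2: A[7] 42 -> 13, delta = -29, sum = 52
Change 3: A[6] 34 -> 6, delta = -28, sum = 24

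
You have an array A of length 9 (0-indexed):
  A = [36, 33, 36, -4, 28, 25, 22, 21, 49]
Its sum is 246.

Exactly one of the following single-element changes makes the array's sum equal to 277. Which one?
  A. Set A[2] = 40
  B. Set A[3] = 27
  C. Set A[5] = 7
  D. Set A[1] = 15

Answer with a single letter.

Option A: A[2] 36->40, delta=4, new_sum=246+(4)=250
Option B: A[3] -4->27, delta=31, new_sum=246+(31)=277 <-- matches target
Option C: A[5] 25->7, delta=-18, new_sum=246+(-18)=228
Option D: A[1] 33->15, delta=-18, new_sum=246+(-18)=228

Answer: B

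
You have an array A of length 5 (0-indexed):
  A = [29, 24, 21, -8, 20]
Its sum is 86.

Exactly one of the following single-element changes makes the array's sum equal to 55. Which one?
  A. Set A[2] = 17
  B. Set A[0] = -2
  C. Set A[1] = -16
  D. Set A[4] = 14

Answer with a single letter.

Option A: A[2] 21->17, delta=-4, new_sum=86+(-4)=82
Option B: A[0] 29->-2, delta=-31, new_sum=86+(-31)=55 <-- matches target
Option C: A[1] 24->-16, delta=-40, new_sum=86+(-40)=46
Option D: A[4] 20->14, delta=-6, new_sum=86+(-6)=80

Answer: B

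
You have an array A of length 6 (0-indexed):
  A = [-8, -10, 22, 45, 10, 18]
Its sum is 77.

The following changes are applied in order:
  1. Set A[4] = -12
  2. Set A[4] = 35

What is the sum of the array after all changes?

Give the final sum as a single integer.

Initial sum: 77
Change 1: A[4] 10 -> -12, delta = -22, sum = 55
Change 2: A[4] -12 -> 35, delta = 47, sum = 102

Answer: 102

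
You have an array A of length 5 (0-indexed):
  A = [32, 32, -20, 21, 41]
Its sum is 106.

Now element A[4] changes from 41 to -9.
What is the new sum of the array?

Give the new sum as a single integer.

Old value at index 4: 41
New value at index 4: -9
Delta = -9 - 41 = -50
New sum = old_sum + delta = 106 + (-50) = 56

Answer: 56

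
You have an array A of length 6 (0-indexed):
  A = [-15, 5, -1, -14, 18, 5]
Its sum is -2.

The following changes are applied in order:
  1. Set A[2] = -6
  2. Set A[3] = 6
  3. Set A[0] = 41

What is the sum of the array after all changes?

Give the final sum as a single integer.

Initial sum: -2
Change 1: A[2] -1 -> -6, delta = -5, sum = -7
Change 2: A[3] -14 -> 6, delta = 20, sum = 13
Change 3: A[0] -15 -> 41, delta = 56, sum = 69

Answer: 69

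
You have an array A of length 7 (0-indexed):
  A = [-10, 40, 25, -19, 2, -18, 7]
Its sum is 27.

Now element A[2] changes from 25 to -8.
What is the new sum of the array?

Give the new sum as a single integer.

Answer: -6

Derivation:
Old value at index 2: 25
New value at index 2: -8
Delta = -8 - 25 = -33
New sum = old_sum + delta = 27 + (-33) = -6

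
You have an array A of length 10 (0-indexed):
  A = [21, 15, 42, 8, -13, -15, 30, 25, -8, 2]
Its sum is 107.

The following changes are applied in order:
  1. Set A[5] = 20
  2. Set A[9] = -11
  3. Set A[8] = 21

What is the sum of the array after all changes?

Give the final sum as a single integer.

Initial sum: 107
Change 1: A[5] -15 -> 20, delta = 35, sum = 142
Change 2: A[9] 2 -> -11, delta = -13, sum = 129
Change 3: A[8] -8 -> 21, delta = 29, sum = 158

Answer: 158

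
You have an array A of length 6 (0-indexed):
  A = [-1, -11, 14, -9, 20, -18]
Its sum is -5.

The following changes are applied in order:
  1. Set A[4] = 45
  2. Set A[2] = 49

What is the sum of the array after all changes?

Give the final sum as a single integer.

Answer: 55

Derivation:
Initial sum: -5
Change 1: A[4] 20 -> 45, delta = 25, sum = 20
Change 2: A[2] 14 -> 49, delta = 35, sum = 55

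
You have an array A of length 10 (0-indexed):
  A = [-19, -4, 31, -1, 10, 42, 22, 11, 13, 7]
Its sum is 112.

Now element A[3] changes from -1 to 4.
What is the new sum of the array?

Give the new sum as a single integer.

Old value at index 3: -1
New value at index 3: 4
Delta = 4 - -1 = 5
New sum = old_sum + delta = 112 + (5) = 117

Answer: 117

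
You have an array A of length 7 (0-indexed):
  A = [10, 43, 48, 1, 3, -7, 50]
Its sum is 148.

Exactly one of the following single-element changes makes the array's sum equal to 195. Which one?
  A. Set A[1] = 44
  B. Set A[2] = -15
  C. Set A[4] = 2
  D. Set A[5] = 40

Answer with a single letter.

Answer: D

Derivation:
Option A: A[1] 43->44, delta=1, new_sum=148+(1)=149
Option B: A[2] 48->-15, delta=-63, new_sum=148+(-63)=85
Option C: A[4] 3->2, delta=-1, new_sum=148+(-1)=147
Option D: A[5] -7->40, delta=47, new_sum=148+(47)=195 <-- matches target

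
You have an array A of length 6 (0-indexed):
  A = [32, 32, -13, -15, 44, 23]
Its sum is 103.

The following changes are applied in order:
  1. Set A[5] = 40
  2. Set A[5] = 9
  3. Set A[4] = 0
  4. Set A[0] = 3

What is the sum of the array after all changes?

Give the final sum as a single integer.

Answer: 16

Derivation:
Initial sum: 103
Change 1: A[5] 23 -> 40, delta = 17, sum = 120
Change 2: A[5] 40 -> 9, delta = -31, sum = 89
Change 3: A[4] 44 -> 0, delta = -44, sum = 45
Change 4: A[0] 32 -> 3, delta = -29, sum = 16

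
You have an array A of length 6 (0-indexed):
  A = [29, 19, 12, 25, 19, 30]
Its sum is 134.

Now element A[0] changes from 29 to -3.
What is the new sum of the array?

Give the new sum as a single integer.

Answer: 102

Derivation:
Old value at index 0: 29
New value at index 0: -3
Delta = -3 - 29 = -32
New sum = old_sum + delta = 134 + (-32) = 102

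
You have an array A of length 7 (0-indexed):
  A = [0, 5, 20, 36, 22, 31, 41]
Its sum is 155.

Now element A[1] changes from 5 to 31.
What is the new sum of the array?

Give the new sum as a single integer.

Answer: 181

Derivation:
Old value at index 1: 5
New value at index 1: 31
Delta = 31 - 5 = 26
New sum = old_sum + delta = 155 + (26) = 181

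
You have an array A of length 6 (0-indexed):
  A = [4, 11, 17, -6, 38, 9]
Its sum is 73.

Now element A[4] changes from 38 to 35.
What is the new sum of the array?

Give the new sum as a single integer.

Answer: 70

Derivation:
Old value at index 4: 38
New value at index 4: 35
Delta = 35 - 38 = -3
New sum = old_sum + delta = 73 + (-3) = 70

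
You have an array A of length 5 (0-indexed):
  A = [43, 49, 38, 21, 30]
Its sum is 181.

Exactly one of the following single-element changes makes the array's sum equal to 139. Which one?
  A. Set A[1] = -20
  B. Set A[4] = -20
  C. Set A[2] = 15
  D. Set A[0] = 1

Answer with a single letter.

Answer: D

Derivation:
Option A: A[1] 49->-20, delta=-69, new_sum=181+(-69)=112
Option B: A[4] 30->-20, delta=-50, new_sum=181+(-50)=131
Option C: A[2] 38->15, delta=-23, new_sum=181+(-23)=158
Option D: A[0] 43->1, delta=-42, new_sum=181+(-42)=139 <-- matches target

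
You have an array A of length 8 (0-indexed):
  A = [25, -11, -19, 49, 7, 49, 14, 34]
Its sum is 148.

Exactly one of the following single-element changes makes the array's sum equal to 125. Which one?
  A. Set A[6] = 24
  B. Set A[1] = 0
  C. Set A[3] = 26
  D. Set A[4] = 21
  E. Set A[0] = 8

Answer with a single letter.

Answer: C

Derivation:
Option A: A[6] 14->24, delta=10, new_sum=148+(10)=158
Option B: A[1] -11->0, delta=11, new_sum=148+(11)=159
Option C: A[3] 49->26, delta=-23, new_sum=148+(-23)=125 <-- matches target
Option D: A[4] 7->21, delta=14, new_sum=148+(14)=162
Option E: A[0] 25->8, delta=-17, new_sum=148+(-17)=131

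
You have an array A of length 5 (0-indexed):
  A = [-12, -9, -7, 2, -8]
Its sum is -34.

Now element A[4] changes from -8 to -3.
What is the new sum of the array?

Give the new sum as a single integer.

Answer: -29

Derivation:
Old value at index 4: -8
New value at index 4: -3
Delta = -3 - -8 = 5
New sum = old_sum + delta = -34 + (5) = -29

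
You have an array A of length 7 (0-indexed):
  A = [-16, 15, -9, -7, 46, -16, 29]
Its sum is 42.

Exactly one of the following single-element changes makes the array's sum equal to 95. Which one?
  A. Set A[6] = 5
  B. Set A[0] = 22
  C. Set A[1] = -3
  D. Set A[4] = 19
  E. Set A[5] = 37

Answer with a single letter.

Answer: E

Derivation:
Option A: A[6] 29->5, delta=-24, new_sum=42+(-24)=18
Option B: A[0] -16->22, delta=38, new_sum=42+(38)=80
Option C: A[1] 15->-3, delta=-18, new_sum=42+(-18)=24
Option D: A[4] 46->19, delta=-27, new_sum=42+(-27)=15
Option E: A[5] -16->37, delta=53, new_sum=42+(53)=95 <-- matches target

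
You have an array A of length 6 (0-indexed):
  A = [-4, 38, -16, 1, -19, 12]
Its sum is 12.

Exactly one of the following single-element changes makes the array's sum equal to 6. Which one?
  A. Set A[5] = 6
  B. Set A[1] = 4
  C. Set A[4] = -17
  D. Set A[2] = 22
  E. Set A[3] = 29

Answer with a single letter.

Answer: A

Derivation:
Option A: A[5] 12->6, delta=-6, new_sum=12+(-6)=6 <-- matches target
Option B: A[1] 38->4, delta=-34, new_sum=12+(-34)=-22
Option C: A[4] -19->-17, delta=2, new_sum=12+(2)=14
Option D: A[2] -16->22, delta=38, new_sum=12+(38)=50
Option E: A[3] 1->29, delta=28, new_sum=12+(28)=40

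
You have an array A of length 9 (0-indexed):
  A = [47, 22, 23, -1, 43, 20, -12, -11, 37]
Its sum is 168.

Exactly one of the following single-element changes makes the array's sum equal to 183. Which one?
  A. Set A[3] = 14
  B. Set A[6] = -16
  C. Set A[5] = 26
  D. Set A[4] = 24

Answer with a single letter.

Answer: A

Derivation:
Option A: A[3] -1->14, delta=15, new_sum=168+(15)=183 <-- matches target
Option B: A[6] -12->-16, delta=-4, new_sum=168+(-4)=164
Option C: A[5] 20->26, delta=6, new_sum=168+(6)=174
Option D: A[4] 43->24, delta=-19, new_sum=168+(-19)=149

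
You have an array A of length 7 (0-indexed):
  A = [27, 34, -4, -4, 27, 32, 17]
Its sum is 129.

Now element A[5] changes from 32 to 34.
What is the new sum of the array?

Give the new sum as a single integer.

Old value at index 5: 32
New value at index 5: 34
Delta = 34 - 32 = 2
New sum = old_sum + delta = 129 + (2) = 131

Answer: 131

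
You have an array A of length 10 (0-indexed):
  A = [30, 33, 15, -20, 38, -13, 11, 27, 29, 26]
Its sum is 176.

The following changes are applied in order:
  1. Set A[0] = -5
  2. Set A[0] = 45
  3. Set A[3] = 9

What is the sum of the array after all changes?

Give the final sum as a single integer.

Answer: 220

Derivation:
Initial sum: 176
Change 1: A[0] 30 -> -5, delta = -35, sum = 141
Change 2: A[0] -5 -> 45, delta = 50, sum = 191
Change 3: A[3] -20 -> 9, delta = 29, sum = 220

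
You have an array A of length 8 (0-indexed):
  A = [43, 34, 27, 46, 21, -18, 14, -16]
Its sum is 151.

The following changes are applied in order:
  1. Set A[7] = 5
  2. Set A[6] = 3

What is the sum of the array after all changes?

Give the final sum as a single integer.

Initial sum: 151
Change 1: A[7] -16 -> 5, delta = 21, sum = 172
Change 2: A[6] 14 -> 3, delta = -11, sum = 161

Answer: 161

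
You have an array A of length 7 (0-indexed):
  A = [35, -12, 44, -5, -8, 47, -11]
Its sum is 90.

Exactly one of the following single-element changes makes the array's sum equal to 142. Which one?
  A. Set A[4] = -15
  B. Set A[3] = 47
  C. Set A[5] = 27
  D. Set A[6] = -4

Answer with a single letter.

Option A: A[4] -8->-15, delta=-7, new_sum=90+(-7)=83
Option B: A[3] -5->47, delta=52, new_sum=90+(52)=142 <-- matches target
Option C: A[5] 47->27, delta=-20, new_sum=90+(-20)=70
Option D: A[6] -11->-4, delta=7, new_sum=90+(7)=97

Answer: B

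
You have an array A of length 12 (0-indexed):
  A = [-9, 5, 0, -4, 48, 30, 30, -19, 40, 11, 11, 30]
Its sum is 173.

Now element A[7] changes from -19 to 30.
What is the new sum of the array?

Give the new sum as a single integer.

Answer: 222

Derivation:
Old value at index 7: -19
New value at index 7: 30
Delta = 30 - -19 = 49
New sum = old_sum + delta = 173 + (49) = 222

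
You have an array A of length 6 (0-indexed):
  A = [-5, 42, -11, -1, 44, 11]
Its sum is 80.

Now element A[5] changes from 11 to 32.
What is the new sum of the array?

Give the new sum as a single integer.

Old value at index 5: 11
New value at index 5: 32
Delta = 32 - 11 = 21
New sum = old_sum + delta = 80 + (21) = 101

Answer: 101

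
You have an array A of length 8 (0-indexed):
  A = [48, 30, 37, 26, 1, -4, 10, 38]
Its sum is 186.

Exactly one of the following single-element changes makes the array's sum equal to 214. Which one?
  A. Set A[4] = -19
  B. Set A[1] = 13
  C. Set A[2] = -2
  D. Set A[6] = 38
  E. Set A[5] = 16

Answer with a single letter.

Option A: A[4] 1->-19, delta=-20, new_sum=186+(-20)=166
Option B: A[1] 30->13, delta=-17, new_sum=186+(-17)=169
Option C: A[2] 37->-2, delta=-39, new_sum=186+(-39)=147
Option D: A[6] 10->38, delta=28, new_sum=186+(28)=214 <-- matches target
Option E: A[5] -4->16, delta=20, new_sum=186+(20)=206

Answer: D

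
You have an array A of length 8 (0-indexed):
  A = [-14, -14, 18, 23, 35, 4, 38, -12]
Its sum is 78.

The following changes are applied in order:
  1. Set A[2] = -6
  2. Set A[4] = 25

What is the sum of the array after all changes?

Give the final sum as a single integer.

Answer: 44

Derivation:
Initial sum: 78
Change 1: A[2] 18 -> -6, delta = -24, sum = 54
Change 2: A[4] 35 -> 25, delta = -10, sum = 44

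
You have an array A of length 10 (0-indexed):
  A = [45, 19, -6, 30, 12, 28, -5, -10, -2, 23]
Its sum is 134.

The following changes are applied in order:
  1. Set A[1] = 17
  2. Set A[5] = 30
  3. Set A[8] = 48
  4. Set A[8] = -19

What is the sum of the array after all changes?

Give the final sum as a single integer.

Initial sum: 134
Change 1: A[1] 19 -> 17, delta = -2, sum = 132
Change 2: A[5] 28 -> 30, delta = 2, sum = 134
Change 3: A[8] -2 -> 48, delta = 50, sum = 184
Change 4: A[8] 48 -> -19, delta = -67, sum = 117

Answer: 117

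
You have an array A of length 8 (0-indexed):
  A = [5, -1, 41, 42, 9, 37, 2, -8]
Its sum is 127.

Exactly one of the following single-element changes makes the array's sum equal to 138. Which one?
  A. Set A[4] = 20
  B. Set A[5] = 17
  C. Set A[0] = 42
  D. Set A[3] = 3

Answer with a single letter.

Option A: A[4] 9->20, delta=11, new_sum=127+(11)=138 <-- matches target
Option B: A[5] 37->17, delta=-20, new_sum=127+(-20)=107
Option C: A[0] 5->42, delta=37, new_sum=127+(37)=164
Option D: A[3] 42->3, delta=-39, new_sum=127+(-39)=88

Answer: A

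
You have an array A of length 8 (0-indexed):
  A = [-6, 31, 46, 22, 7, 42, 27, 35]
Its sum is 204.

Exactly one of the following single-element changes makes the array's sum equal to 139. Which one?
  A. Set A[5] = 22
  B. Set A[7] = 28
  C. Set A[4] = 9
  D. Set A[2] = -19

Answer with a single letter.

Option A: A[5] 42->22, delta=-20, new_sum=204+(-20)=184
Option B: A[7] 35->28, delta=-7, new_sum=204+(-7)=197
Option C: A[4] 7->9, delta=2, new_sum=204+(2)=206
Option D: A[2] 46->-19, delta=-65, new_sum=204+(-65)=139 <-- matches target

Answer: D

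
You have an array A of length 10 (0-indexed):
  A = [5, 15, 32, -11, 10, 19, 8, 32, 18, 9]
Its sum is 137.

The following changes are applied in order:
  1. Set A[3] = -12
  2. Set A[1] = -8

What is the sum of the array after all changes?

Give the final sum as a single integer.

Answer: 113

Derivation:
Initial sum: 137
Change 1: A[3] -11 -> -12, delta = -1, sum = 136
Change 2: A[1] 15 -> -8, delta = -23, sum = 113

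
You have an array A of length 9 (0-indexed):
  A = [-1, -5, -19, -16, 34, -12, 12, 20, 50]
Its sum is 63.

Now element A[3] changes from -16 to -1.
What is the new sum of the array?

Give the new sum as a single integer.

Answer: 78

Derivation:
Old value at index 3: -16
New value at index 3: -1
Delta = -1 - -16 = 15
New sum = old_sum + delta = 63 + (15) = 78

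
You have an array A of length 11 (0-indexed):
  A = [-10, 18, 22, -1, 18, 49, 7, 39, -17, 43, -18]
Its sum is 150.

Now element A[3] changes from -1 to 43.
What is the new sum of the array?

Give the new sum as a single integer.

Answer: 194

Derivation:
Old value at index 3: -1
New value at index 3: 43
Delta = 43 - -1 = 44
New sum = old_sum + delta = 150 + (44) = 194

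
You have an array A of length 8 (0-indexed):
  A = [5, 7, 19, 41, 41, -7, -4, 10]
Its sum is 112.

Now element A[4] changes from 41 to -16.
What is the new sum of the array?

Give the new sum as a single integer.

Old value at index 4: 41
New value at index 4: -16
Delta = -16 - 41 = -57
New sum = old_sum + delta = 112 + (-57) = 55

Answer: 55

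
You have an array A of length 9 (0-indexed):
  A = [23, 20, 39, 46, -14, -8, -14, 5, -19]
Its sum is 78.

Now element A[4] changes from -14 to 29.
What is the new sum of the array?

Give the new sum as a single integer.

Old value at index 4: -14
New value at index 4: 29
Delta = 29 - -14 = 43
New sum = old_sum + delta = 78 + (43) = 121

Answer: 121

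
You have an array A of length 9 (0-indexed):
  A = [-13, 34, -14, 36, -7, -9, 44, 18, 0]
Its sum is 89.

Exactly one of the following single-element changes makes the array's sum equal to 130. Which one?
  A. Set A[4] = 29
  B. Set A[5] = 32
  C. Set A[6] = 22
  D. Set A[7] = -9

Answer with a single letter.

Answer: B

Derivation:
Option A: A[4] -7->29, delta=36, new_sum=89+(36)=125
Option B: A[5] -9->32, delta=41, new_sum=89+(41)=130 <-- matches target
Option C: A[6] 44->22, delta=-22, new_sum=89+(-22)=67
Option D: A[7] 18->-9, delta=-27, new_sum=89+(-27)=62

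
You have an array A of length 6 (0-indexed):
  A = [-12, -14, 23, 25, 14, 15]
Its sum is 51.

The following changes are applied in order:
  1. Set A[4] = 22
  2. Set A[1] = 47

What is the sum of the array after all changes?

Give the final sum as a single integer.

Answer: 120

Derivation:
Initial sum: 51
Change 1: A[4] 14 -> 22, delta = 8, sum = 59
Change 2: A[1] -14 -> 47, delta = 61, sum = 120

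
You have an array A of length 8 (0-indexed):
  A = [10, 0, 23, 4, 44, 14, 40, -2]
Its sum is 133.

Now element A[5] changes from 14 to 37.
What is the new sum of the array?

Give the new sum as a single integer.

Old value at index 5: 14
New value at index 5: 37
Delta = 37 - 14 = 23
New sum = old_sum + delta = 133 + (23) = 156

Answer: 156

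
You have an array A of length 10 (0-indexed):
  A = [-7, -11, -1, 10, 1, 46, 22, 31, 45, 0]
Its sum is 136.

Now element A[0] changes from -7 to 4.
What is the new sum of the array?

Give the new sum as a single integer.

Answer: 147

Derivation:
Old value at index 0: -7
New value at index 0: 4
Delta = 4 - -7 = 11
New sum = old_sum + delta = 136 + (11) = 147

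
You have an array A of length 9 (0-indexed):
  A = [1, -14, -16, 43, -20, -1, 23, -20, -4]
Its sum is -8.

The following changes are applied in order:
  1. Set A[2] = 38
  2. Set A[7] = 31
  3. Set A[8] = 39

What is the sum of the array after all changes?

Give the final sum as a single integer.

Initial sum: -8
Change 1: A[2] -16 -> 38, delta = 54, sum = 46
Change 2: A[7] -20 -> 31, delta = 51, sum = 97
Change 3: A[8] -4 -> 39, delta = 43, sum = 140

Answer: 140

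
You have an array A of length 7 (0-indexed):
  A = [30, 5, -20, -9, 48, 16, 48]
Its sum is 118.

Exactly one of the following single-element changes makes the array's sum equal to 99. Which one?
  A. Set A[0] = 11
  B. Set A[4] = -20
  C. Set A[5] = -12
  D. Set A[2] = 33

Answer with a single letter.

Option A: A[0] 30->11, delta=-19, new_sum=118+(-19)=99 <-- matches target
Option B: A[4] 48->-20, delta=-68, new_sum=118+(-68)=50
Option C: A[5] 16->-12, delta=-28, new_sum=118+(-28)=90
Option D: A[2] -20->33, delta=53, new_sum=118+(53)=171

Answer: A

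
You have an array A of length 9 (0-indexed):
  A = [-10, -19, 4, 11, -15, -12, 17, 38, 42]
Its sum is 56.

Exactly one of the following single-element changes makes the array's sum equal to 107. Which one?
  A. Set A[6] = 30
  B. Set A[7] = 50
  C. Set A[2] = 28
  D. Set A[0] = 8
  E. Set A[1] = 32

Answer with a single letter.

Answer: E

Derivation:
Option A: A[6] 17->30, delta=13, new_sum=56+(13)=69
Option B: A[7] 38->50, delta=12, new_sum=56+(12)=68
Option C: A[2] 4->28, delta=24, new_sum=56+(24)=80
Option D: A[0] -10->8, delta=18, new_sum=56+(18)=74
Option E: A[1] -19->32, delta=51, new_sum=56+(51)=107 <-- matches target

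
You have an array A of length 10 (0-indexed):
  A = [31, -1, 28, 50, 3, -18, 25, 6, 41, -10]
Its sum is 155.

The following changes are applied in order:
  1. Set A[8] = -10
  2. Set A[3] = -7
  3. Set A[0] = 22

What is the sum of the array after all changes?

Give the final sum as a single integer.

Answer: 38

Derivation:
Initial sum: 155
Change 1: A[8] 41 -> -10, delta = -51, sum = 104
Change 2: A[3] 50 -> -7, delta = -57, sum = 47
Change 3: A[0] 31 -> 22, delta = -9, sum = 38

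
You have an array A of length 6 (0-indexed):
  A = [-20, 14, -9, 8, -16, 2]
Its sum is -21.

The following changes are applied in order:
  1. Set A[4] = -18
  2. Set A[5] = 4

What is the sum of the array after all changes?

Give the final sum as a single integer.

Answer: -21

Derivation:
Initial sum: -21
Change 1: A[4] -16 -> -18, delta = -2, sum = -23
Change 2: A[5] 2 -> 4, delta = 2, sum = -21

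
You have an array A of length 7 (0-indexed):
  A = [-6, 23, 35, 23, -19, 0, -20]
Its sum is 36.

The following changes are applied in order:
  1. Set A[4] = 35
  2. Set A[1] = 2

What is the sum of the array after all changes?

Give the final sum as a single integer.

Initial sum: 36
Change 1: A[4] -19 -> 35, delta = 54, sum = 90
Change 2: A[1] 23 -> 2, delta = -21, sum = 69

Answer: 69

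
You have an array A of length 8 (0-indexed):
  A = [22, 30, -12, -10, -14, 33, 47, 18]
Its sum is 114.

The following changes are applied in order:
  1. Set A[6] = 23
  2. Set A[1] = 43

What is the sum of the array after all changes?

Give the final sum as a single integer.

Answer: 103

Derivation:
Initial sum: 114
Change 1: A[6] 47 -> 23, delta = -24, sum = 90
Change 2: A[1] 30 -> 43, delta = 13, sum = 103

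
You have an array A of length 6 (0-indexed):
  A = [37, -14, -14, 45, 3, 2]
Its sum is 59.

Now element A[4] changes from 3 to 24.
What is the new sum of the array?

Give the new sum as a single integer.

Old value at index 4: 3
New value at index 4: 24
Delta = 24 - 3 = 21
New sum = old_sum + delta = 59 + (21) = 80

Answer: 80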